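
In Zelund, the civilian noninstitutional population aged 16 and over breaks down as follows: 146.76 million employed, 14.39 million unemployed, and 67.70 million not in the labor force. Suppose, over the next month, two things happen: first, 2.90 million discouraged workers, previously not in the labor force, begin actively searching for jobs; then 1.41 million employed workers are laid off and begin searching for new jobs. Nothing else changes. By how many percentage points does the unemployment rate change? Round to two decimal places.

The unemployment rate changes by +2.47 percentage points.

Initially, labor force = 146.76 + 14.39 = 161.15 million, so u = 14.39/161.15 = 8.93%.
After the first change, unemployed and labor force both rise by 2.90 → E = 146.76, U = 17.29, labor force = 164.05 million.
After the second change, employed falls and unemployed rises by 1.41; labor force unchanged → E = 145.35, U = 18.70, labor force = 164.05 million.
New unemployment rate = 18.70 / 164.05 = 11.40%.
Change = 11.40% − 8.93% = +2.47 percentage points.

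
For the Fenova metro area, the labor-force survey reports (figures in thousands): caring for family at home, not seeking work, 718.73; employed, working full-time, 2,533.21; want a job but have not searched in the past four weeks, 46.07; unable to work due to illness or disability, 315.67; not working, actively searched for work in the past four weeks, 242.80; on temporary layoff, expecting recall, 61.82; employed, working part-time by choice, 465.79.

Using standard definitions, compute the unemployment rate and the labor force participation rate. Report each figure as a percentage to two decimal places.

Employed = 2,533.21 + 465.79 = 2,999.00 thousand.
Unemployed = 242.80 + 61.82 = 304.62 thousand (jobless and actively searching, or on temporary layoff).
Labor force = 2,999.00 + 304.62 = 3,303.62 thousand.
Not in labor force = 718.73 + 46.07 + 315.67 = 1,080.47 thousand (those not working and not actively searching are outside the labor force — including those who want a job but have given up searching).
Civilian working-age population = 3,303.62 + 1,080.47 = 4,384.09 thousand.
Unemployment rate = 304.62 / 3,303.62 = 9.22%.
Labor force participation rate = 3,303.62 / 4,384.09 = 75.35%.

Unemployment rate ≈ 9.22%; labor force participation rate ≈ 75.35%.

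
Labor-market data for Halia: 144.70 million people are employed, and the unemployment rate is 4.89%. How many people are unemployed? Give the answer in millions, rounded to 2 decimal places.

About 7.44 million are unemployed.

Let U be the number unemployed. The labor force is E + U, and U/(E+U) = 0.0489.
So U = 0.0489 × 144.70 / (1 − 0.0489) = 7.0758 / 0.9511 ≈ 7.44 million.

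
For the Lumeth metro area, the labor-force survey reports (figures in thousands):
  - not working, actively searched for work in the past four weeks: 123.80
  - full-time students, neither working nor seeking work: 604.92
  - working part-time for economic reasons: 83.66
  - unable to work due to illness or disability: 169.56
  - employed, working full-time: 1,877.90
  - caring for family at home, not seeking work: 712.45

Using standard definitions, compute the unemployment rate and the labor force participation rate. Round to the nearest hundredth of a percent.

Unemployment rate ≈ 5.94%; labor force participation rate ≈ 58.38%.

Employed = 83.66 + 1,877.90 = 1,961.56 thousand (anyone who worked, including part-time for economic reasons, counts as employed).
Unemployed = 123.80 thousand.
Labor force = 1,961.56 + 123.80 = 2,085.36 thousand.
Not in labor force = 604.92 + 169.56 + 712.45 = 1,486.93 thousand (those not working and not actively searching are outside the labor force).
Civilian working-age population = 2,085.36 + 1,486.93 = 3,572.29 thousand.
Unemployment rate = 123.80 / 2,085.36 = 5.94%.
Labor force participation rate = 2,085.36 / 3,572.29 = 58.38%.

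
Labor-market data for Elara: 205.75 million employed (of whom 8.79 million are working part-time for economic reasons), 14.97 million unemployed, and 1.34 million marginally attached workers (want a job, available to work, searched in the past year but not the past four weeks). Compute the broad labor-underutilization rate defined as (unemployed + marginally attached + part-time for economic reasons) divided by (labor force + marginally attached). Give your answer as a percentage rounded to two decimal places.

Labor force = 205.75 + 14.97 = 220.72 million.
Numerator = 14.97 + 1.34 + 8.79 = 25.10 million.
Denominator = 220.72 + 1.34 = 222.06 million.
Broad rate = 25.10 / 222.06 = 11.30%.

Broad underutilization rate ≈ 11.30%.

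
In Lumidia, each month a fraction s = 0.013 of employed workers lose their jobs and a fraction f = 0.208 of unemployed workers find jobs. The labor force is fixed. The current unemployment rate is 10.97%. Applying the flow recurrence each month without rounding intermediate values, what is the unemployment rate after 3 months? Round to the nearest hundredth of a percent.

Unemployment rate after three months ≈ 8.29%.

With a fixed labor force, u_{t+1} = u_t + s·(1−u_t) − f·u_t = u_t·(1−s−f) + s.
Here 1−s−f = 0.779 and s = 0.013.
u_1 = 0.109700 × 0.779 + 0.013 = 0.098456.
u_2 = 0.098456 × 0.779 + 0.013 = 0.089697.
u_3 = 0.089697 × 0.779 + 0.013 = 0.082874.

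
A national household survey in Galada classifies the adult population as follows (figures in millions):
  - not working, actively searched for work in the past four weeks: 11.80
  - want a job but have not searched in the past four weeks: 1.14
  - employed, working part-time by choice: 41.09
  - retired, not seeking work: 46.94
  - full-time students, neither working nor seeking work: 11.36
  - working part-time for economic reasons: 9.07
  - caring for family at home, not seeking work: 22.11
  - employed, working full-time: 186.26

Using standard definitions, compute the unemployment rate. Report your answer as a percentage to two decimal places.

Employed = 41.09 + 9.07 + 186.26 = 236.42 million (anyone who worked, including part-time for economic reasons, counts as employed).
Unemployed = 11.80 million.
Labor force = 236.42 + 11.80 = 248.22 million.
Unemployment rate = 11.80 / 248.22 = 4.75%.

Unemployment rate ≈ 4.75%.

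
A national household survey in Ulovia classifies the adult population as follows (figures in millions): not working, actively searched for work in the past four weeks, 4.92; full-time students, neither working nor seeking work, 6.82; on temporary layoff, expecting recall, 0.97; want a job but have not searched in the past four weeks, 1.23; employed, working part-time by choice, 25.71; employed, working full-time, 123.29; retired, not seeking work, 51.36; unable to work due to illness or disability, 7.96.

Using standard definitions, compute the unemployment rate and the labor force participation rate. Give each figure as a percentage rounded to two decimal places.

Employed = 25.71 + 123.29 = 149.00 million.
Unemployed = 4.92 + 0.97 = 5.89 million (jobless and actively searching, or on temporary layoff).
Labor force = 149.00 + 5.89 = 154.89 million.
Not in labor force = 6.82 + 1.23 + 51.36 + 7.96 = 67.37 million (those not working and not actively searching are outside the labor force — including those who want a job but have given up searching).
Civilian working-age population = 154.89 + 67.37 = 222.26 million.
Unemployment rate = 5.89 / 154.89 = 3.80%.
Labor force participation rate = 154.89 / 222.26 = 69.69%.

Unemployment rate ≈ 3.80%; labor force participation rate ≈ 69.69%.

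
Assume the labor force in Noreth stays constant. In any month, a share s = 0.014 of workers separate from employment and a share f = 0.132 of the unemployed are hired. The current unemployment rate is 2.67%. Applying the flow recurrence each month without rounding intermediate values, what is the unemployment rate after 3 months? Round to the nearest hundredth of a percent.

With a fixed labor force, u_{t+1} = u_t + s·(1−u_t) − f·u_t = u_t·(1−s−f) + s.
Here 1−s−f = 0.854 and s = 0.014.
u_1 = 0.026700 × 0.854 + 0.014 = 0.036802.
u_2 = 0.036802 × 0.854 + 0.014 = 0.045429.
u_3 = 0.045429 × 0.854 + 0.014 = 0.052796.

Unemployment rate after three months ≈ 5.28%.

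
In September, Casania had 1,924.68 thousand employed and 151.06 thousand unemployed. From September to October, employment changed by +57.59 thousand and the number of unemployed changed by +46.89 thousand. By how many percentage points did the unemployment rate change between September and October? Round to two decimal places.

September: labor force = 1,924.68 + 151.06 = 2,075.74; u = 151.06/2,075.74 = 7.28%.
October: labor force = 1,982.27 + 197.95 = 2,180.22; u = 197.95/2,180.22 = 9.08%.
Change = 9.08% − 7.28% = +1.80 pp.

The unemployment rate changed by +1.80 percentage points.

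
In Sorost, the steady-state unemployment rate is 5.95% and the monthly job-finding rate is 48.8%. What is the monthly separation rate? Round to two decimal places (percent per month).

From u* = s/(s+f): s = u·f/(1−u).
s = 0.0595 × 48.8 / (1 − 0.0595) = 2.9036 / 0.9405 ≈ 3.09% per month.

Separation rate ≈ 3.09% per month.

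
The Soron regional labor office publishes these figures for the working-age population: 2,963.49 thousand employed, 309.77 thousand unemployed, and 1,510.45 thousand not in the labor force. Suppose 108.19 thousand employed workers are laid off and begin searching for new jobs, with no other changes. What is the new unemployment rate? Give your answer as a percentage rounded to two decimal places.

New unemployment rate ≈ 12.77%.

Initially, labor force = 2,963.49 + 309.77 = 3,273.26 thousand, so u = 309.77/3,273.26 = 9.46%.
After the change, employed falls and unemployed rises by 108.19; labor force unchanged → E = 2,855.30, U = 417.96, labor force = 3,273.26 thousand.
New unemployment rate = 417.96 / 3,273.26 = 12.77%.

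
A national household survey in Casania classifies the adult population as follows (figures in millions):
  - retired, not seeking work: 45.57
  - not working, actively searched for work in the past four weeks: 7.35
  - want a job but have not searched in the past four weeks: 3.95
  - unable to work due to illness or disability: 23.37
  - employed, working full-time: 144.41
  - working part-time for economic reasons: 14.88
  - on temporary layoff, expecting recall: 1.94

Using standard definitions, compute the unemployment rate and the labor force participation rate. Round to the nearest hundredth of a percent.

Unemployment rate ≈ 5.51%; labor force participation rate ≈ 69.81%.

Employed = 144.41 + 14.88 = 159.29 million (anyone who worked, including part-time for economic reasons, counts as employed).
Unemployed = 7.35 + 1.94 = 9.29 million (jobless and actively searching, or on temporary layoff).
Labor force = 159.29 + 9.29 = 168.58 million.
Not in labor force = 45.57 + 3.95 + 23.37 = 72.89 million (those not working and not actively searching are outside the labor force — including those who want a job but have given up searching).
Civilian working-age population = 168.58 + 72.89 = 241.47 million.
Unemployment rate = 9.29 / 168.58 = 5.51%.
Labor force participation rate = 168.58 / 241.47 = 69.81%.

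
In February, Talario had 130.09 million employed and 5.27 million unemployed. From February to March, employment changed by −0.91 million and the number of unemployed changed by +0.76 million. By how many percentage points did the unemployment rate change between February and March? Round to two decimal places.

The unemployment rate changed by +0.57 percentage points.

February: labor force = 130.09 + 5.27 = 135.36; u = 5.27/135.36 = 3.89%.
March: labor force = 129.18 + 6.03 = 135.21; u = 6.03/135.21 = 4.46%.
Change = 4.46% − 3.89% = +0.57 pp.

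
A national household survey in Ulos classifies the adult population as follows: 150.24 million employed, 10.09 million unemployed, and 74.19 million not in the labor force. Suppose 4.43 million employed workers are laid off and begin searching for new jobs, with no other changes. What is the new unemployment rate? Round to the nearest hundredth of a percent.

New unemployment rate ≈ 9.06%.

Initially, labor force = 150.24 + 10.09 = 160.33 million, so u = 10.09/160.33 = 6.29%.
After the change, employed falls and unemployed rises by 4.43; labor force unchanged → E = 145.81, U = 14.52, labor force = 160.33 million.
New unemployment rate = 14.52 / 160.33 = 9.06%.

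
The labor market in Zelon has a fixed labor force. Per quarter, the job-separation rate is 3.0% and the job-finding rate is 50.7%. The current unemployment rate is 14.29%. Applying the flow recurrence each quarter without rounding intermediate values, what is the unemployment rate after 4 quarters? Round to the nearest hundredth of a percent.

Unemployment rate after four quarters ≈ 5.99%.

With a fixed labor force, u_{t+1} = u_t + s·(1−u_t) − f·u_t = u_t·(1−s−f) + s.
Here 1−s−f = 0.463 and s = 0.030.
u_1 = 0.142900 × 0.463 + 0.030 = 0.096163.
u_2 = 0.096163 × 0.463 + 0.030 = 0.074523.
u_3 = 0.074523 × 0.463 + 0.030 = 0.064504.
u_4 = 0.064504 × 0.463 + 0.030 = 0.059865.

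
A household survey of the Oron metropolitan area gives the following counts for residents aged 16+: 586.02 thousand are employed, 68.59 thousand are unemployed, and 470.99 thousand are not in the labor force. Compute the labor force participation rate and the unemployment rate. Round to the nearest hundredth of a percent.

Labor force participation rate ≈ 58.16%; unemployment rate ≈ 10.48%.

Labor force = employed + unemployed = 586.02 + 68.59 = 654.61 thousand.
Working-age population = 654.61 + 470.99 = 1,125.60 thousand.
Unemployment rate = 68.59 / 654.61 = 10.48%.
Labor force participation rate = 654.61 / 1,125.60 = 58.16%.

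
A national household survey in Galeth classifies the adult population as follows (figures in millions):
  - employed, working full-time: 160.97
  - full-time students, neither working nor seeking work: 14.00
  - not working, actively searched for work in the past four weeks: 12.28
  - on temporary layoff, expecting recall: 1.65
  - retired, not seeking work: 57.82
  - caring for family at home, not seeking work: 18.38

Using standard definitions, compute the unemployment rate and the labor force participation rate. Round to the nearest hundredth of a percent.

Unemployment rate ≈ 7.96%; labor force participation rate ≈ 65.98%.

Employed = 160.97 million.
Unemployed = 12.28 + 1.65 = 13.93 million (jobless and actively searching, or on temporary layoff).
Labor force = 160.97 + 13.93 = 174.90 million.
Not in labor force = 14.00 + 57.82 + 18.38 = 90.20 million (those not working and not actively searching are outside the labor force).
Civilian working-age population = 174.90 + 90.20 = 265.10 million.
Unemployment rate = 13.93 / 174.90 = 7.96%.
Labor force participation rate = 174.90 / 265.10 = 65.98%.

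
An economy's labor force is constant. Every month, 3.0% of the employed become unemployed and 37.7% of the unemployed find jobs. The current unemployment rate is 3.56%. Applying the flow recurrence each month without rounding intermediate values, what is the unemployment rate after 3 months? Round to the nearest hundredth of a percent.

Unemployment rate after three months ≈ 6.58%.

With a fixed labor force, u_{t+1} = u_t + s·(1−u_t) − f·u_t = u_t·(1−s−f) + s.
Here 1−s−f = 0.593 and s = 0.030.
u_1 = 0.035600 × 0.593 + 0.030 = 0.051111.
u_2 = 0.051111 × 0.593 + 0.030 = 0.060309.
u_3 = 0.060309 × 0.593 + 0.030 = 0.065763.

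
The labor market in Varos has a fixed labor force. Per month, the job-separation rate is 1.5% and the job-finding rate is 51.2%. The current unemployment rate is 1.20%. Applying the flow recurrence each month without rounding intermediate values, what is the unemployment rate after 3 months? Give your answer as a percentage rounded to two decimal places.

With a fixed labor force, u_{t+1} = u_t + s·(1−u_t) − f·u_t = u_t·(1−s−f) + s.
Here 1−s−f = 0.473 and s = 0.015.
u_1 = 0.012000 × 0.473 + 0.015 = 0.020676.
u_2 = 0.020676 × 0.473 + 0.015 = 0.024780.
u_3 = 0.024780 × 0.473 + 0.015 = 0.026721.

Unemployment rate after three months ≈ 2.67%.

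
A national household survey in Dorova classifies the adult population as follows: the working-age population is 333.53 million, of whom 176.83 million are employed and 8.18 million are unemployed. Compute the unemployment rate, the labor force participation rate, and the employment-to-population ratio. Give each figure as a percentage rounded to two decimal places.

Labor force = employed + unemployed = 176.83 + 8.18 = 185.01 million.
Unemployment rate = 8.18 / 185.01 = 4.42%.
Labor force participation rate = 185.01 / 333.53 = 55.47%.
Employment-population ratio = 176.83 / 333.53 = 53.02%.

Unemployment rate ≈ 4.42%; labor force participation rate ≈ 55.47%; employment-population ratio ≈ 53.02%.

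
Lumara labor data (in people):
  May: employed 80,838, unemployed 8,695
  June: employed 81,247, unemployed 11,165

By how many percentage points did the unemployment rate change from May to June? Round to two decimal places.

May: labor force = 80,838 + 8,695 = 89,533; u = 8,695/89,533 = 9.71%.
June: labor force = 81,247 + 11,165 = 92,412; u = 11,165/92,412 = 12.08%.
Change = 12.08% − 9.71% = +2.37 pp.

The unemployment rate changed by +2.37 percentage points.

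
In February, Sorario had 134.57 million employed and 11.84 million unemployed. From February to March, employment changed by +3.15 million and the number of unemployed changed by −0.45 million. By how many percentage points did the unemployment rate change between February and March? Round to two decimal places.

February: labor force = 134.57 + 11.84 = 146.41; u = 11.84/146.41 = 8.09%.
March: labor force = 137.72 + 11.39 = 149.11; u = 11.39/149.11 = 7.64%.
Change = 7.64% − 8.09% = −0.45 pp.

The unemployment rate changed by −0.45 percentage points.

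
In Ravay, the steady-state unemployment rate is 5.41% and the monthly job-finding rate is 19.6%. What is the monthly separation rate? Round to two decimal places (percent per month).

From u* = s/(s+f): s = u·f/(1−u).
s = 0.0541 × 19.6 / (1 − 0.0541) = 1.0604 / 0.9459 ≈ 1.12% per month.

Separation rate ≈ 1.12% per month.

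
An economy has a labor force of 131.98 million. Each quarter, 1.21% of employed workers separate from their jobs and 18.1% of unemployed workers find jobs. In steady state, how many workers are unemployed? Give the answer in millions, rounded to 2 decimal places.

Steady-state unemployment rate u* = s/(s+f) = 1.21/(1.21+18.1) = 0.062662.
Unemployed = u* × labor force = 0.062662 × 131.98 ≈ 8.27 million.

About 8.27 million are unemployed in steady state.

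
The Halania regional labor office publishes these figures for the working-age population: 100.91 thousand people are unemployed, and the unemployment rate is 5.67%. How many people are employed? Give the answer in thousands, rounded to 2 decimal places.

Labor force = U / u = 100.91 / 0.0567 ≈ 1,779.72 thousand.
Employed = labor force − unemployed = 1,779.72 − 100.91 = 1,678.81 thousand.

About 1,678.81 thousand are employed.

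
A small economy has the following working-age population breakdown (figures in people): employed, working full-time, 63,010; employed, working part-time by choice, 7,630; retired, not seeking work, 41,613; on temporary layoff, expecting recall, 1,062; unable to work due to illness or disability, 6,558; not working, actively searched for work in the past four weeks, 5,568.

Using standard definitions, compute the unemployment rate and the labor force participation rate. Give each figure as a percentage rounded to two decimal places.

Unemployment rate ≈ 8.58%; labor force participation rate ≈ 61.60%.

Employed = 63,010 + 7,630 = 70,640.
Unemployed = 1,062 + 5,568 = 6,630 (jobless and actively searching, or on temporary layoff).
Labor force = 70,640 + 6,630 = 77,270.
Not in labor force = 41,613 + 6,558 = 48,171 (those not working and not actively searching are outside the labor force).
Civilian working-age population = 77,270 + 48,171 = 125,441.
Unemployment rate = 6,630 / 77,270 = 8.58%.
Labor force participation rate = 77,270 / 125,441 = 61.60%.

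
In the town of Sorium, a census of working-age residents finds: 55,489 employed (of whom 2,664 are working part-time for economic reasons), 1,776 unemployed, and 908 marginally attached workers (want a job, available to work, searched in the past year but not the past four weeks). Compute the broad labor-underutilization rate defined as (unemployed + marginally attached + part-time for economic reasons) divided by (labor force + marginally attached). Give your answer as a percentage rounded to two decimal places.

Labor force = 55,489 + 1,776 = 57,265.
Numerator = 1,776 + 908 + 2,664 = 5,348.
Denominator = 57,265 + 908 = 58,173.
Broad rate = 5,348 / 58,173 = 9.19%.

Broad underutilization rate ≈ 9.19%.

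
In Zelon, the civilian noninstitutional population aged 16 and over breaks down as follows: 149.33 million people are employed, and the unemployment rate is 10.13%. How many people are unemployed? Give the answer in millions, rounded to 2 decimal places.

Let U be the number unemployed. The labor force is E + U, and U/(E+U) = 0.1013.
So U = 0.1013 × 149.33 / (1 − 0.1013) = 15.1271 / 0.8987 ≈ 16.83 million.

About 16.83 million are unemployed.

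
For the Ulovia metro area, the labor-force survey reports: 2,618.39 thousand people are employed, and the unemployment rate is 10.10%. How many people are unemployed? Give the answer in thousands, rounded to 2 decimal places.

Let U be the number unemployed. The labor force is E + U, and U/(E+U) = 0.1010.
So U = 0.1010 × 2,618.39 / (1 − 0.1010) = 264.4574 / 0.8990 ≈ 294.17 thousand.

About 294.17 thousand are unemployed.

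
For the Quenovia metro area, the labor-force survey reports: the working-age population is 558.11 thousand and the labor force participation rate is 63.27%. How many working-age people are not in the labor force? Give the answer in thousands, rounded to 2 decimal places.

About 204.99 thousand are not in the labor force.

Share not in the labor force = 1 − 0.6327 = 0.3673.
Not in labor force = 0.3673 × 558.11 ≈ 204.99 thousand.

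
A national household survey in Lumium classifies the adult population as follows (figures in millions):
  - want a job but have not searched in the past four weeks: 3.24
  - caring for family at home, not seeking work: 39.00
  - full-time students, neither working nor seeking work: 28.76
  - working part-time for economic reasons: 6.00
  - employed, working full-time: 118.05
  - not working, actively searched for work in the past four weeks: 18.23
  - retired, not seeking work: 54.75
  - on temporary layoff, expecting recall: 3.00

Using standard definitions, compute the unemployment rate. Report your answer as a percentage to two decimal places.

Unemployment rate ≈ 14.61%.

Employed = 6.00 + 118.05 = 124.05 million (anyone who worked, including part-time for economic reasons, counts as employed).
Unemployed = 18.23 + 3.00 = 21.23 million (jobless and actively searching, or on temporary layoff).
Labor force = 124.05 + 21.23 = 145.28 million.
Unemployment rate = 21.23 / 145.28 = 14.61%.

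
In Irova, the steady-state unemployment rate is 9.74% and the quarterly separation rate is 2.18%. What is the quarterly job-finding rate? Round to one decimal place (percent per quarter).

From u* = s/(s+f): f = s·(1−u)/u.
f = 2.18 × (1 − 0.0974) / 0.0974 = 1.9677 / 0.0974 ≈ 20.2% per quarter.

Job-finding rate ≈ 20.2% per quarter.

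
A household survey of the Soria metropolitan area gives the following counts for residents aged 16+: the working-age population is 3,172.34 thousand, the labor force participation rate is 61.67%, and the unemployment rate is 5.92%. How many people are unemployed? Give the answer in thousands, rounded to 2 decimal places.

Labor force = 0.6167 × 3,172.34 = 1,956.38 thousand.
Unemployed = 0.0592 × 1,956.38 ≈ 115.82 thousand.

About 115.82 thousand are unemployed.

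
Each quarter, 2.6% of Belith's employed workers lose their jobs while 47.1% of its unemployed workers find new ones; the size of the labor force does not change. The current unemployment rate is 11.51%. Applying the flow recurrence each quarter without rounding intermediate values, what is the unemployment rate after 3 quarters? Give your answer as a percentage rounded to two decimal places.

Unemployment rate after three quarters ≈ 6.03%.

With a fixed labor force, u_{t+1} = u_t + s·(1−u_t) − f·u_t = u_t·(1−s−f) + s.
Here 1−s−f = 0.503 and s = 0.026.
u_1 = 0.115100 × 0.503 + 0.026 = 0.083895.
u_2 = 0.083895 × 0.503 + 0.026 = 0.068199.
u_3 = 0.068199 × 0.503 + 0.026 = 0.060304.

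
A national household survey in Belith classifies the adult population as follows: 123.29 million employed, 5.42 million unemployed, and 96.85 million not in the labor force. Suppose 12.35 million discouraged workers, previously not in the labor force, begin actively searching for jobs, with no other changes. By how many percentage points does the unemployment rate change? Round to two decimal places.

The unemployment rate changes by +8.39 percentage points.

Initially, labor force = 123.29 + 5.42 = 128.71 million, so u = 5.42/128.71 = 4.21%.
After the change, unemployed and labor force both rise by 12.35 → E = 123.29, U = 17.77, labor force = 141.06 million.
New unemployment rate = 17.77 / 141.06 = 12.60%.
Change = 12.60% − 4.21% = +8.39 percentage points.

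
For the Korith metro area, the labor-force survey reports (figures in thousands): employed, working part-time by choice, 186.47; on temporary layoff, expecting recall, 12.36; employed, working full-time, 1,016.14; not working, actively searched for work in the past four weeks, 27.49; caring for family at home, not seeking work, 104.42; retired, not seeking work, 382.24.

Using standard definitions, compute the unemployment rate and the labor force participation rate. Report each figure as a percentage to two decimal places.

Unemployment rate ≈ 3.21%; labor force participation rate ≈ 71.86%.

Employed = 186.47 + 1,016.14 = 1,202.61 thousand.
Unemployed = 12.36 + 27.49 = 39.85 thousand (jobless and actively searching, or on temporary layoff).
Labor force = 1,202.61 + 39.85 = 1,242.46 thousand.
Not in labor force = 104.42 + 382.24 = 486.66 thousand (those not working and not actively searching are outside the labor force).
Civilian working-age population = 1,242.46 + 486.66 = 1,729.12 thousand.
Unemployment rate = 39.85 / 1,242.46 = 3.21%.
Labor force participation rate = 1,242.46 / 1,729.12 = 71.86%.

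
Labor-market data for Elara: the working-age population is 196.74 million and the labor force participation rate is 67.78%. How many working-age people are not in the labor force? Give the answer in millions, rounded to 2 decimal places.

About 63.39 million are not in the labor force.

Share not in the labor force = 1 − 0.6778 = 0.3222.
Not in labor force = 0.3222 × 196.74 ≈ 63.39 million.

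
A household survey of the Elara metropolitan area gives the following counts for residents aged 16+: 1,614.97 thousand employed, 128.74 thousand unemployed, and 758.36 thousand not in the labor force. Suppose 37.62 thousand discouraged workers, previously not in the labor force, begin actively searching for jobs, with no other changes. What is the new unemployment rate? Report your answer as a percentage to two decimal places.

Initially, labor force = 1,614.97 + 128.74 = 1,743.71 thousand, so u = 128.74/1,743.71 = 7.38%.
After the change, unemployed and labor force both rise by 37.62 → E = 1,614.97, U = 166.36, labor force = 1,781.33 thousand.
New unemployment rate = 166.36 / 1,781.33 = 9.34%.

New unemployment rate ≈ 9.34%.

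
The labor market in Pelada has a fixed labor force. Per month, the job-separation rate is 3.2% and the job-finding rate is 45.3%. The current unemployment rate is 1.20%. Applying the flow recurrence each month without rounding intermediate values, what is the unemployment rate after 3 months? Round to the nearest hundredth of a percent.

Unemployment rate after three months ≈ 5.86%.

With a fixed labor force, u_{t+1} = u_t + s·(1−u_t) − f·u_t = u_t·(1−s−f) + s.
Here 1−s−f = 0.515 and s = 0.032.
u_1 = 0.012000 × 0.515 + 0.032 = 0.038180.
u_2 = 0.038180 × 0.515 + 0.032 = 0.051663.
u_3 = 0.051663 × 0.515 + 0.032 = 0.058606.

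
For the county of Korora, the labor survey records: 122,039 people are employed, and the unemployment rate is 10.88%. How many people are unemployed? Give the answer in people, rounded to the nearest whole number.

About 14,899 are unemployed.

Let U be the number unemployed. The labor force is E + U, and U/(E+U) = 0.1088.
So U = 0.1088 × 122,039 / (1 − 0.1088) = 13277.84 / 0.8912 ≈ 14,899.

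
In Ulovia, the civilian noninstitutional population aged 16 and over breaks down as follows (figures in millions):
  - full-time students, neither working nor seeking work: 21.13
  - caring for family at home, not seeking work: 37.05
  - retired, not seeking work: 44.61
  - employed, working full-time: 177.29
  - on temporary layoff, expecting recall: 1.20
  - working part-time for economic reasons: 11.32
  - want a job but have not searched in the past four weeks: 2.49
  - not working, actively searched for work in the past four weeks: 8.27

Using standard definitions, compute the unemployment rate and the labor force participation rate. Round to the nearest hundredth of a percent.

Unemployment rate ≈ 4.78%; labor force participation rate ≈ 65.30%.

Employed = 177.29 + 11.32 = 188.61 million (anyone who worked, including part-time for economic reasons, counts as employed).
Unemployed = 1.20 + 8.27 = 9.47 million (jobless and actively searching, or on temporary layoff).
Labor force = 188.61 + 9.47 = 198.08 million.
Not in labor force = 21.13 + 37.05 + 44.61 + 2.49 = 105.28 million (those not working and not actively searching are outside the labor force — including those who want a job but have given up searching).
Civilian working-age population = 198.08 + 105.28 = 303.36 million.
Unemployment rate = 9.47 / 198.08 = 4.78%.
Labor force participation rate = 198.08 / 303.36 = 65.30%.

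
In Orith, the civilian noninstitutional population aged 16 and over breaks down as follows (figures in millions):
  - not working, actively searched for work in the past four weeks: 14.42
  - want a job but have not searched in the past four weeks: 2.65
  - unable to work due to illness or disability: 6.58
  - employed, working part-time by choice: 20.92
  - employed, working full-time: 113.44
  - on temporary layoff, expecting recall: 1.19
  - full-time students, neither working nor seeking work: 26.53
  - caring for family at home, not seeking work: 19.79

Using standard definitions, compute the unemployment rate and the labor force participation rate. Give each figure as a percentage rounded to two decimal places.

Unemployment rate ≈ 10.41%; labor force participation rate ≈ 72.97%.

Employed = 20.92 + 113.44 = 134.36 million.
Unemployed = 14.42 + 1.19 = 15.61 million (jobless and actively searching, or on temporary layoff).
Labor force = 134.36 + 15.61 = 149.97 million.
Not in labor force = 2.65 + 6.58 + 26.53 + 19.79 = 55.55 million (those not working and not actively searching are outside the labor force — including those who want a job but have given up searching).
Civilian working-age population = 149.97 + 55.55 = 205.52 million.
Unemployment rate = 15.61 / 149.97 = 10.41%.
Labor force participation rate = 149.97 / 205.52 = 72.97%.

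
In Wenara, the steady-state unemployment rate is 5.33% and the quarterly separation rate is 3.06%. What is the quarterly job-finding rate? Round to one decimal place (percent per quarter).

From u* = s/(s+f): f = s·(1−u)/u.
f = 3.06 × (1 − 0.0533) / 0.0533 = 2.8969 / 0.0533 ≈ 54.4% per quarter.

Job-finding rate ≈ 54.4% per quarter.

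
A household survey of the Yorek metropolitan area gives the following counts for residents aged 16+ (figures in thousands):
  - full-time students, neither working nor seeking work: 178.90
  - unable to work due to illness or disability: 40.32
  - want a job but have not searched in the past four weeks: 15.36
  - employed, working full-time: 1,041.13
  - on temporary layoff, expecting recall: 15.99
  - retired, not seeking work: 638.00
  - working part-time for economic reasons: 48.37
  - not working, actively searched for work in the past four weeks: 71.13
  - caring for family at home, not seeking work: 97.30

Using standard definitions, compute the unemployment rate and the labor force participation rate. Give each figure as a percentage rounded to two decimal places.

Unemployment rate ≈ 7.40%; labor force participation rate ≈ 54.82%.

Employed = 1,041.13 + 48.37 = 1,089.50 thousand (anyone who worked, including part-time for economic reasons, counts as employed).
Unemployed = 15.99 + 71.13 = 87.12 thousand (jobless and actively searching, or on temporary layoff).
Labor force = 1,089.50 + 87.12 = 1,176.62 thousand.
Not in labor force = 178.90 + 40.32 + 15.36 + 638.00 + 97.30 = 969.88 thousand (those not working and not actively searching are outside the labor force — including those who want a job but have given up searching).
Civilian working-age population = 1,176.62 + 969.88 = 2,146.50 thousand.
Unemployment rate = 87.12 / 1,176.62 = 7.40%.
Labor force participation rate = 1,176.62 / 2,146.50 = 54.82%.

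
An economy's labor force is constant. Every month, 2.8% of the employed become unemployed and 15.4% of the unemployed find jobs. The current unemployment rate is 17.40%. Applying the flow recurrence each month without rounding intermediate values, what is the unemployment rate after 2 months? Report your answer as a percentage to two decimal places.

Unemployment rate after two months ≈ 16.73%.

With a fixed labor force, u_{t+1} = u_t + s·(1−u_t) − f·u_t = u_t·(1−s−f) + s.
Here 1−s−f = 0.818 and s = 0.028.
u_1 = 0.174000 × 0.818 + 0.028 = 0.170332.
u_2 = 0.170332 × 0.818 + 0.028 = 0.167332.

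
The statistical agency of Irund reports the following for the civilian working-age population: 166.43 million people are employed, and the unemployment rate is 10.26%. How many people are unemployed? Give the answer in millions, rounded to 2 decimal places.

About 19.03 million are unemployed.

Let U be the number unemployed. The labor force is E + U, and U/(E+U) = 0.1026.
So U = 0.1026 × 166.43 / (1 − 0.1026) = 17.0757 / 0.8974 ≈ 19.03 million.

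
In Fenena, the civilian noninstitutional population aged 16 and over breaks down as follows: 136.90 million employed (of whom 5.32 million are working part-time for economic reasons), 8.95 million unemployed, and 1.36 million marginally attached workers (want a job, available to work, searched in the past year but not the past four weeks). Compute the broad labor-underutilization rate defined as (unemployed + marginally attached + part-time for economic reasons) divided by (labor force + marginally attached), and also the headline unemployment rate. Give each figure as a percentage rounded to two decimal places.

Labor force = 136.90 + 8.95 = 145.85 million.
Numerator = 8.95 + 1.36 + 5.32 = 15.63 million.
Denominator = 145.85 + 1.36 = 147.21 million.
Broad rate = 15.63 / 147.21 = 10.62%.
Headline unemployment rate = 8.95 / 145.85 = 6.14%.

Broad underutilization rate ≈ 10.62%; headline unemployment rate ≈ 6.14%.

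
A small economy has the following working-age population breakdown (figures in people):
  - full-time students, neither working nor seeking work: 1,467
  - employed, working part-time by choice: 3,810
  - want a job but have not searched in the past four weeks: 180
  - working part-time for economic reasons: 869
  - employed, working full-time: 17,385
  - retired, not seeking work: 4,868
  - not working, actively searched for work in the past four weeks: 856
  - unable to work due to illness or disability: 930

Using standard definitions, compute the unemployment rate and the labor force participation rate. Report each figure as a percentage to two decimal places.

Unemployment rate ≈ 3.73%; labor force participation rate ≈ 75.48%.

Employed = 3,810 + 869 + 17,385 = 22,064 (anyone who worked, including part-time for economic reasons, counts as employed).
Unemployed = 856.
Labor force = 22,064 + 856 = 22,920.
Not in labor force = 1,467 + 180 + 4,868 + 930 = 7,445 (those not working and not actively searching are outside the labor force — including those who want a job but have given up searching).
Civilian working-age population = 22,920 + 7,445 = 30,365.
Unemployment rate = 856 / 22,920 = 3.73%.
Labor force participation rate = 22,920 / 30,365 = 75.48%.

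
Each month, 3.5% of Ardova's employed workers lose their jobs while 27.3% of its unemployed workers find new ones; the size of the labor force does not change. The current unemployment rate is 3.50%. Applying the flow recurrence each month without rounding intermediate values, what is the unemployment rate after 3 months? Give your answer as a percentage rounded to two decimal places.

Unemployment rate after three months ≈ 8.76%.

With a fixed labor force, u_{t+1} = u_t + s·(1−u_t) − f·u_t = u_t·(1−s−f) + s.
Here 1−s−f = 0.692 and s = 0.035.
u_1 = 0.035000 × 0.692 + 0.035 = 0.059220.
u_2 = 0.059220 × 0.692 + 0.035 = 0.075980.
u_3 = 0.075980 × 0.692 + 0.035 = 0.087578.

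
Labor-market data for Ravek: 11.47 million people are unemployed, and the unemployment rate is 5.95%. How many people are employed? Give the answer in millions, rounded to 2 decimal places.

About 181.30 million are employed.

Labor force = U / u = 11.47 / 0.0595 ≈ 192.77 million.
Employed = labor force − unemployed = 192.77 − 11.47 = 181.30 million.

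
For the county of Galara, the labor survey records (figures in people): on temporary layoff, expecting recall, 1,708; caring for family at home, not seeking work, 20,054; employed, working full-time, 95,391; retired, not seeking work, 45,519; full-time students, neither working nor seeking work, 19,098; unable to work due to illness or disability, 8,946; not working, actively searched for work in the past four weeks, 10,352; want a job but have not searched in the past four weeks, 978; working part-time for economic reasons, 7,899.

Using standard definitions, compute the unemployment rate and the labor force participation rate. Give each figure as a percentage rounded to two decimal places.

Employed = 95,391 + 7,899 = 103,290 (anyone who worked, including part-time for economic reasons, counts as employed).
Unemployed = 1,708 + 10,352 = 12,060 (jobless and actively searching, or on temporary layoff).
Labor force = 103,290 + 12,060 = 115,350.
Not in labor force = 20,054 + 45,519 + 19,098 + 8,946 + 978 = 94,595 (those not working and not actively searching are outside the labor force — including those who want a job but have given up searching).
Civilian working-age population = 115,350 + 94,595 = 209,945.
Unemployment rate = 12,060 / 115,350 = 10.46%.
Labor force participation rate = 115,350 / 209,945 = 54.94%.

Unemployment rate ≈ 10.46%; labor force participation rate ≈ 54.94%.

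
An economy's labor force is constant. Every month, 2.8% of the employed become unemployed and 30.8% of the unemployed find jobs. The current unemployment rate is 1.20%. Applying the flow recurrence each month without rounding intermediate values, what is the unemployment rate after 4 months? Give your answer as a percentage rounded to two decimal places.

Unemployment rate after four months ≈ 6.95%.

With a fixed labor force, u_{t+1} = u_t + s·(1−u_t) − f·u_t = u_t·(1−s−f) + s.
Here 1−s−f = 0.664 and s = 0.028.
u_1 = 0.012000 × 0.664 + 0.028 = 0.035968.
u_2 = 0.035968 × 0.664 + 0.028 = 0.051883.
u_3 = 0.051883 × 0.664 + 0.028 = 0.062450.
u_4 = 0.062450 × 0.664 + 0.028 = 0.069467.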